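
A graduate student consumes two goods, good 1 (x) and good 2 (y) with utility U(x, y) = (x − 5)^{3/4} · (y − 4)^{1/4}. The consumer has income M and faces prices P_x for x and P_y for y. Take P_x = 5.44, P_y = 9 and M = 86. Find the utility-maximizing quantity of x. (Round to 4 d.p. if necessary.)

x* = 8.1434

MRS = 3·(y−4)/(x−5). Tangency with P_x/P_y gives y−4 = (1/3)·(P_x/P_y)·(x−5).
Substituting into the budget: x* = 5 + 0.75·(M − 5·P_x − 4·P_y)/P_x, and y* = 4 + 0.25·(…)/P_y.
Discretionary income = 86 − 5·5.44 − 4·9 = 22.8; x* = 5 + 0.75·22.8/5.44 = 8.1434.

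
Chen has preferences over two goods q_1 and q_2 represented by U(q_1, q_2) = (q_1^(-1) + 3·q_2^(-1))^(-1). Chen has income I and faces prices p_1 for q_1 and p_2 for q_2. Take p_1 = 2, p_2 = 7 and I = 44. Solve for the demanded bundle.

q_1* = 5.1882, q_2* = 4.8034

Substitute q_2 = (q_2/q_1)·q_1 into the budget: q_1* = I/(p_1 + p_2·(q_2/q_1)).
Numerically q_2/q_1 = 0.92582, so q_1* = 44/(2 + 7·0.92582) = 5.1882 and q_2* = 0.92582·5.1882 = 4.8034.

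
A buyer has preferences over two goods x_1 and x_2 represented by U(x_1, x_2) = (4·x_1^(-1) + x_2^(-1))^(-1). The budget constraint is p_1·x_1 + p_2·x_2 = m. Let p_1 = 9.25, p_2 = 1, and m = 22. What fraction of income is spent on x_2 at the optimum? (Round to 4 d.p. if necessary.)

share on x_2 = 0.1412

With the ratio pinned down, the budget gives x_1* = m/(p_1 + p_2·(x_2/x_1)) and x_2* = (x_2/x_1)·x_1*.
Numerically x_2/x_1 = 1.520691, so x_1* = 22/(9.25 + 1·1.520691) = 2.0426 and x_2* = 1.520691·2.0426 = 3.1061.
Expenditure on x_2: 1·3.1061 = 3.1061; share = 0.1412.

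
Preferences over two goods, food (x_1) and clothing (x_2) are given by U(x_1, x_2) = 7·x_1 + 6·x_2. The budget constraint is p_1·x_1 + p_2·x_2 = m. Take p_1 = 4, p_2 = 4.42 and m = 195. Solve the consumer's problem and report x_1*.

x_1 gives more utility per dollar, so spend all income on x_1: x_1* = m/p_1, x_2* = 0.
Numerically: x_1* = 48.75, x_2* = 0.

x_1* = 48.75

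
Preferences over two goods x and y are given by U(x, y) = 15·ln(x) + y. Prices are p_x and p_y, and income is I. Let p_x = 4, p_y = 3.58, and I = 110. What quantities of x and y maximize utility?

Set MRS = p_x/p_y: (15/x)/1 = p_x/p_y.
So x*(p_x,p_y) = 15·p_y/p_x, independent of income; and y* = (I − 15·p_y)/p_y.
At the given prices: x* = 15·3.58/4 = 13.425, and y* = 15.7263.

x* = 13.425, y* = 15.7263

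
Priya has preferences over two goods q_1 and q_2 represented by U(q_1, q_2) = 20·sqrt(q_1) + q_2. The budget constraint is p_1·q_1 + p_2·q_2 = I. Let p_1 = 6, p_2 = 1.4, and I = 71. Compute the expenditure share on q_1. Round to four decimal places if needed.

Set MRS = p_1/p_2: 10·q_1^(−1/2) = p_1/p_2.
Solve: √q_1 = 10·p_2/p_1, so q_1*(p_1,p_2) = (10·p_2/p_1)², and q_2* = (I − p_1·q_1*)/p_2.
Plugging in: q_1* = (10·1.4/6)² = 5.4444, q_2* = 27.381.
Expenditure on q_1: 6·5.4444 = 32.6667; share = 0.4601.

share on q_1 = 0.4601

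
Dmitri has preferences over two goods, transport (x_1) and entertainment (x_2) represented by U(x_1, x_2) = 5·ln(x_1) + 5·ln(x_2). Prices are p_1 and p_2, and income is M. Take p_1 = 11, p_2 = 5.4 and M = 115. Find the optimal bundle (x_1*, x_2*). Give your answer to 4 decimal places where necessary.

Tangency: MRS = x_2/x_1 = p_1/p_2.
So 5·p_2·x_2 = 5·p_1·x_1; combined with the budget, a share 0.5 of income goes to x_1.
Demand: x_1*(p_1,p_2,M) = 0.5·M/p_1 and x_2* = 0.5·M/p_2.
At p_1=11, p_2=5.4, M=115: x_1* = 0.5·115/11 = 5.2273, x_2* = 10.6481.

x_1* = 5.2273, x_2* = 10.6481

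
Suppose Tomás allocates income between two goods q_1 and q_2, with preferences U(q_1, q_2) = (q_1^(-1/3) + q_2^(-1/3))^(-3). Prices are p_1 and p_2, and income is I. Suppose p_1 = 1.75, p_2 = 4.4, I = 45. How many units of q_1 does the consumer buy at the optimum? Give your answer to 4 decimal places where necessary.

q_1* = 11.3819

From the CES first-order condition, (q_2/q_1)^(4/3) = p_1/p_2.
Solve for the ratio: q_2/q_1 = [p_1/p_2]^(0.75).
With the ratio pinned down, the budget gives q_1* = I/(p_1 + p_2·(q_2/q_1)) and q_2* = (q_2/q_1)·q_1*.
Numerically q_2/q_1 = 0.500828, so q_1* = 45/(1.75 + 4.4·0.500828) = 11.3819.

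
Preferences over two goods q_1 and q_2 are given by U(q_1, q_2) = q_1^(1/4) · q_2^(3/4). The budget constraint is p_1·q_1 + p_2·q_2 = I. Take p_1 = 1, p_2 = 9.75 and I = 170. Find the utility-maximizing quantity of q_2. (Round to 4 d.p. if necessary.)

q_2* = 13.0769

The MRS is (1/3)·q_2/q_1. Set MRS = p_1/p_2.
Rearranging, p_2·q_2 = 3·p_1·q_1. Substituting into the budget gives p_1·q_1·(1 + 3) = I.
Demand: q_1*(p_1,p_2,I) = 0.25·I/p_1 and q_2* = 0.75·I/p_2.
At p_1=1, p_2=9.75, I=170: q_2* = 0.75·170/9.75 = 13.0769.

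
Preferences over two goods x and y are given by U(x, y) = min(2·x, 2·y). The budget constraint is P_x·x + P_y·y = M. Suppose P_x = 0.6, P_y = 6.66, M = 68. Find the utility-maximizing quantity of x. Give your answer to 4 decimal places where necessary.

Leontief preferences: the optimum is at the kink where x/2 = y/2, i.e. y = x.
Budget: P_x·x + P_y·x = M, so (2·P_x + 2·P_y)·x = 2·M.
Demand: x*(P_x,P_y,M) = 2·M/(2·P_x + 2·P_y), y* = 2·M/(2·P_x + 2·P_y).
Here 2·0.6 + 2·6.66 = 14.52, giving x* = 9.3664.

x* = 9.3664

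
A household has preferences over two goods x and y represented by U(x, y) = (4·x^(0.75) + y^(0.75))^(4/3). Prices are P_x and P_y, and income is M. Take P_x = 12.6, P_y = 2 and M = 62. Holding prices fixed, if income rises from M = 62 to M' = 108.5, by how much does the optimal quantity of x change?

Δx* = 1.8669

MU_x ∝ 4·x^(-0.25), MU_y ∝ y^(-0.25), so MRS = 4·(y/x)^(0.25) = P_x/P_y.
Solve for the ratio: y/x = [(1/4)·P_x/P_y]^(4).
With the ratio pinned down, the budget gives x* = M/(P_x + P_y·(y/x)) and y* = (y/x)·x*.
Numerically y/x = 6.1535, so x* = 62/(12.6 + 2·6.1535) = 2.4893.
At M' = 108.5: x* = 4.3562. Change: 4.3562 − 2.4893 = 1.8669.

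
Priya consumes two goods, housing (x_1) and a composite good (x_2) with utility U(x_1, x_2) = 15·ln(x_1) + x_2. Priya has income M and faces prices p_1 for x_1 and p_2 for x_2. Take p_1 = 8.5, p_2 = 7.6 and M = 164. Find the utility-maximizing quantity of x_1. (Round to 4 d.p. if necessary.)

MU_x_1 = 15/x_1, MU_x_2 = 1. Tangency: 15/x_1 = p_1/p_2.
So x_1*(p_1,p_2) = 15·p_2/p_1, independent of income; and x_2* = (M − 15·p_2)/p_2.
At the given prices: x_1* = 15·7.6/8.5 = 13.4118.

x_1* = 13.4118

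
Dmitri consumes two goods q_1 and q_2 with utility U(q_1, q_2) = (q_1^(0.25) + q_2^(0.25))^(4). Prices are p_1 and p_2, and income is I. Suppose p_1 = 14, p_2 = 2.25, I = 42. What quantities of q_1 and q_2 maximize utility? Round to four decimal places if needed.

q_1* = 1.0566, q_2* = 12.0922

MU_q_1 ∝ q_1^(-0.75), MU_q_2 ∝ q_2^(-0.75), so MRS = (q_2/q_1)^(0.75) = p_1/p_2.
Solve for the ratio: q_2/q_1 = [p_1/p_2]^(4/3).
With the ratio pinned down, the budget gives q_1* = I/(p_1 + p_2·(q_2/q_1)) and q_2* = (q_2/q_1)·q_1*.
Numerically q_2/q_1 = 11.444426, so q_1* = 42/(14 + 2.25·11.444426) = 1.0566 and q_2* = 11.444426·1.0566 = 12.0922.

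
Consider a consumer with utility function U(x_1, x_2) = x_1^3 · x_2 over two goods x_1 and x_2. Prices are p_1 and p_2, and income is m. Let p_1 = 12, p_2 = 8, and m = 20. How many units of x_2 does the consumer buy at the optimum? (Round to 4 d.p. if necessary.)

x_2* = 0.625

MU_x_1/MU_x_2 = (3·x_2)/(x_1); tangency sets this equal to p_1/p_2.
Rearranging, p_2·x_2 = (1/3)·p_1·x_1. Substituting into the budget gives p_1·x_1·(1 + (1/3)) = m.
Demand: x_1*(p_1,p_2,m) = 0.75·m/p_1 and x_2* = 0.25·m/p_2.
At p_1=12, p_2=8, m=20: x_2* = 0.25·20/8 = 0.625.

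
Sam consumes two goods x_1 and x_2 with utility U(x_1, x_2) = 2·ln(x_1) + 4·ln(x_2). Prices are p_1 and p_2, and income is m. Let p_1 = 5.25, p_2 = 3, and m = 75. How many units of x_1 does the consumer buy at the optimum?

Demand: x_1*(p_1,p_2,m) = 1/3·m/p_1 and x_2* = 2/3·m/p_2.
At p_1=5.25, p_2=3, m=75: x_1* = 1/3·75/5.25 = 4.7619.

x_1* = 4.7619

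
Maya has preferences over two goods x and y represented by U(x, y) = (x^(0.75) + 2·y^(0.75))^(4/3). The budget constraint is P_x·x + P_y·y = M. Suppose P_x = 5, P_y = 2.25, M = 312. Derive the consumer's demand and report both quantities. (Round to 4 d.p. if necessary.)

From the CES first-order condition, (1/2)·(y/x)^(0.25) = P_x/P_y.
Hence y/x = (2·P_x/P_y)^(1/(0.25)), i.e. raised to the 4 power.
With the ratio pinned down, the budget gives x* = M/(P_x + P_y·(y/x)) and y* = (y/x)·x*.
Numerically y/x = 390.184423, so x* = 312/(5 + 2.25·390.184423) = 0.3534 and y* = 390.184423·0.3534 = 137.8814.

x* = 0.3534, y* = 137.8814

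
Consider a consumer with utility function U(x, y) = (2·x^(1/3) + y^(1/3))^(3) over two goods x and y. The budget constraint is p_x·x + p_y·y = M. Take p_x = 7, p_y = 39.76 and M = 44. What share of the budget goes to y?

share on y = 0.1292

MU_x ∝ 2·x^(-2/3), MU_y ∝ y^(-2/3), so MRS = 2·(y/x)^(2/3) = p_x/p_y.
Hence y/x = ((1/2)·p_x/p_y)^(1/(2/3)), i.e. raised to the 1.5 power.
Substitute y = (y/x)·x into the budget: x* = M/(p_x + p_y·(y/x)).
Numerically y/x = 0.026118, so x* = 44/(7 + 39.76·0.026118) = 5.4737 and y* = 0.026118·5.4737 = 0.143.
Expenditure on y: 39.76·0.143 = 5.6841; share = 0.1292.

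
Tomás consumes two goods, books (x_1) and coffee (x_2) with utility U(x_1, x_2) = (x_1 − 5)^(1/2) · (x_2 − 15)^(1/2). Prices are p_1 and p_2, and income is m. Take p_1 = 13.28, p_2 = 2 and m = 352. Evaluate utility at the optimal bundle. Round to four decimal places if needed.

Let x_1' = x_1−5, x_2' = x_2−15. MRS = x_2'/x_1' = p_1/p_2.
Substituting into the budget: x_1* = 5 + 0.5·(m − 5·p_1 − 15·p_2)/p_1, and x_2* = 15 + 0.5·(…)/p_2.
Discretionary income = 352 − 5·13.28 − 15·2 = 255.6; x_1* = 5 + 0.5·255.6/13.28 = 14.6235; x_2* = 15 + 0.5·255.6/2 = 78.9.
Utility at the optimum: U(14.6235, 78.9) = 24.798.

V = 24.798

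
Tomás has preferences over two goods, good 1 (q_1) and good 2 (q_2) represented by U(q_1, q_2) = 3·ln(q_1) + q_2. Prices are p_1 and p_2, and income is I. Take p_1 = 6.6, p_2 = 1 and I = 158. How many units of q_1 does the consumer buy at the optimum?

q_1* = 0.4545

So q_1*(p_1,p_2) = 3·p_2/p_1, independent of income; and q_2* = (I − 3·p_2)/p_2.
At the given prices: q_1* = 3·1/6.6 = 0.4545.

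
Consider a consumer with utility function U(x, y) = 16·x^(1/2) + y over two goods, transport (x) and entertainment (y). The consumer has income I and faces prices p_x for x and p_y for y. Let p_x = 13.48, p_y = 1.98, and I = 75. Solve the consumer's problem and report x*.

x* = 1.3808

Utility is quasi-linear in y; the FOC for x is 8/√x = p_x/p_y.
Solve: √x = 8·p_y/p_x, so x*(p_x,p_y) = (8·p_y/p_x)², and y* = (I − p_x·x*)/p_y.
Plugging in: x* = (8·1.98/13.48)² = 1.3808.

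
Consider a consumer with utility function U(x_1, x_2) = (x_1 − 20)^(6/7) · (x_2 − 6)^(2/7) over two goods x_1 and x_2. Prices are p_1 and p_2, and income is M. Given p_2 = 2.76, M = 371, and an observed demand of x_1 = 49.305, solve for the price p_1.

p_1 = 6

This is Cobb-Douglas in (x_1−20, x_2−6): tangency gives 6/7·p_2·(x_2−6) = 2/7·p_1·(x_1−20).
After buying the subsistence bundle (20, 6), a share 0.75 of the remaining income goes to x_1: x_1* = 20 + 0.75·(M − 20p_1 − 6p_2)/p_1.
Set x_1* = 49.305 in the demand function and solve for p_1: p_1 = 6.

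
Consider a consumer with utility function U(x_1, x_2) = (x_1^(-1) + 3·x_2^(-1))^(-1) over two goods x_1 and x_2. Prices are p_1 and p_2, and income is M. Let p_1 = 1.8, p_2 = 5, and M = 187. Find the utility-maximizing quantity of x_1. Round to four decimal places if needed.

MU_x_1 ∝ x_1^(-2), MU_x_2 ∝ 3·x_2^(-2), so MRS = (1/3)·(x_2/x_1)^(2) = p_1/p_2.
Solve for the ratio: x_2/x_1 = [3·p_1/p_2]^(0.5).
Substitute x_2 = (x_2/x_1)·x_1 into the budget: x_1* = M/(p_1 + p_2·(x_2/x_1)).
Numerically x_2/x_1 = 1.03923, so x_1* = 187/(1.8 + 5·1.03923) = 26.729.

x_1* = 26.729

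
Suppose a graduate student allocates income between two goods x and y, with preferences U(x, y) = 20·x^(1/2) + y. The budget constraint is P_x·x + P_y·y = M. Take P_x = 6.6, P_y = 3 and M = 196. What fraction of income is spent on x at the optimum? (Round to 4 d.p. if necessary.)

share on x = 0.6957

Plugging in: x* = (10·3/6.6)² = 20.6612, y* = 19.8788.
Expenditure on x: 6.6·20.6612 = 136.3636; share = 0.6957.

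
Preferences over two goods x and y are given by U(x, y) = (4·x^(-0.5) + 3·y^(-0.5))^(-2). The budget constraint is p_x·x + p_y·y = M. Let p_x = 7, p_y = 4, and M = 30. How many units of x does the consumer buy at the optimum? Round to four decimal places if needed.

x* = 2.5434

From the CES first-order condition, (4/3)·(y/x)^(1.5) = p_x/p_y.
Hence y/x = ((3/4)·p_x/p_y)^(1/(1.5)), i.e. raised to the 2/3 power.
Substitute y = (y/x)·x into the budget: x* = M/(p_x + p_y·(y/x)).
Numerically y/x = 1.198762, so x* = 30/(7 + 4·1.198762) = 2.5434.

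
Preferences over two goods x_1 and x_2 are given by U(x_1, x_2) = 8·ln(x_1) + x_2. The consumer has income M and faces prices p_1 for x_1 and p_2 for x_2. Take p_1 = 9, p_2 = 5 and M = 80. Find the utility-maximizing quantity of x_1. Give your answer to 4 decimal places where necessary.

x_1* = 4.4444

MU_x_1 = 8/x_1, MU_x_2 = 1. Tangency: 8/x_1 = p_1/p_2.
So x_1*(p_1,p_2) = 8·p_2/p_1, independent of income; and x_2* = (M − 8·p_2)/p_2.
At the given prices: x_1* = 8·5/9 = 4.4444.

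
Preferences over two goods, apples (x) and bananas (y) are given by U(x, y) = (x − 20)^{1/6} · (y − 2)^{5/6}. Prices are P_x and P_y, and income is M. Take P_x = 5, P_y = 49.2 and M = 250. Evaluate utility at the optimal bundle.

MRS = (1/5)·(y−2)/(x−20). Tangency with P_x/P_y gives y−2 = 5·(P_x/P_y)·(x−20).
After buying the subsistence bundle (20, 2), a share 1/6 of the remaining income goes to x: x* = 20 + 1/6·(M − 20P_x − 2P_y)/P_x.
Discretionary income = 250 − 20·5 − 2·49.2 = 51.6; x* = 20 + 1/6·51.6/5 = 21.72; y* = 2 + 5/6·51.6/49.2 = 2.874.
Utility at the optimum: U(21.72, 2.874) = 0.9784.

V = 0.9784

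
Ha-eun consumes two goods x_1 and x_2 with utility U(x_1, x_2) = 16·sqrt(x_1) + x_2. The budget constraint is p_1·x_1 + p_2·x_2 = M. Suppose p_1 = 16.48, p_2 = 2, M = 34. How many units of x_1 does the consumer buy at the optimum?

Thus x_1* = (8·p_2/p_1)² — independent of M — with the rest of income spent on x_2.
Plugging in: x_1* = (8·2/16.48)² = 0.9426.

x_1* = 0.9426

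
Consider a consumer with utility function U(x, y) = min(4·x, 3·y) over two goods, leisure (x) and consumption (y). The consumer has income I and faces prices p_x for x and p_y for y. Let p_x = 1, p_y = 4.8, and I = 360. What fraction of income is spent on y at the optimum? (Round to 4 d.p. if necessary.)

With perfect complements, no substitution: consume in ratio x:y = 3:4.
Budget: p_x·x + p_y·(4/3)·x = I, so (3·p_x + 4·p_y)·x = 3·I.
Demand: x*(p_x,p_y,I) = 3·I/(3·p_x + 4·p_y), y* = 4·I/(3·p_x + 4·p_y).
Here 3·1 + 4·4.8 = 22.2, giving x* = 48.6486 and y* = 64.8649.
Expenditure on y: 4.8·64.8649 = 311.3514; share = 0.8649.

share on y = 0.8649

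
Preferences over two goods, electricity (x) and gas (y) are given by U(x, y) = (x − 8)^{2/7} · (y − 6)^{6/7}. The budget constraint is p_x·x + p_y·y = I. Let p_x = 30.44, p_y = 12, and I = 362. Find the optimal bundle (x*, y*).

MRS = (1/3)·(y−6)/(x−8). Tangency with p_x/p_y gives y−6 = 3·(p_x/p_y)·(x−8).
Substituting into the budget: x* = 8 + 0.25·(I − 8·p_x − 6·p_y)/p_x, and y* = 6 + 0.75·(…)/p_y.
Discretionary income = 362 − 8·30.44 − 6·12 = 46.48; x* = 8 + 0.25·46.48/30.44 = 8.3817; y* = 6 + 0.75·46.48/12 = 8.905.

x* = 8.3817, y* = 8.905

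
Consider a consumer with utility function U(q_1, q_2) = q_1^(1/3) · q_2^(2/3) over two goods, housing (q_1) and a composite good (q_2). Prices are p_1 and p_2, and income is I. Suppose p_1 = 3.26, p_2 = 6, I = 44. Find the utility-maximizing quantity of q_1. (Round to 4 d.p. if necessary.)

Tangency: MRS = (1/2)·q_2/q_1 = p_1/p_2.
Rearranging, p_2·q_2 = 2·p_1·q_1. Substituting into the budget gives p_1·q_1·(1 + 2) = I.
Demand: q_1*(p_1,p_2,I) = 1/3·I/p_1 and q_2* = 2/3·I/p_2.
At p_1=3.26, p_2=6, I=44: q_1* = 1/3·44/3.26 = 4.499.

q_1* = 4.499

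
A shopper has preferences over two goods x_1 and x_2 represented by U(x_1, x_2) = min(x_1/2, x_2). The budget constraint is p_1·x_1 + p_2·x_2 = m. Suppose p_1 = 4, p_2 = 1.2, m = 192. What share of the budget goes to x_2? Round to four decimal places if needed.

Leontief preferences: the optimum is at the kink where x_1/2 = x_2/1, i.e. x_2 = (1/2)·x_1.
Budget: p_1·x_1 + p_2·(1/2)·x_1 = m, so (2·p_1 + p_2)·x_1 = 2·m.
Demand: x_1*(p_1,p_2,m) = 2·m/(2·p_1 + p_2), x_2* = m/(2·p_1 + p_2).
Here 2·4 + 1.2 = 9.2, giving x_1* = 41.7391 and x_2* = 20.8696.
Expenditure on x_2: 1.2·20.8696 = 25.0435; share = 0.1304.

share on x_2 = 0.1304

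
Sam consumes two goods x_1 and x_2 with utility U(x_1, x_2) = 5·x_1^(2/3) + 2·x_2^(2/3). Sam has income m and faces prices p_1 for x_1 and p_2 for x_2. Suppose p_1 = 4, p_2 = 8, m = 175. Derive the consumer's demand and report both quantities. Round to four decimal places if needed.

x_1* = 43.061, x_2* = 0.3445

MRS = MU_x_1/MU_x_2 = (5/2)·(x_2/x_1)^(1/3). Set equal to p_1/p_2.
Solve for the ratio: x_2/x_1 = [(2/5)·p_1/p_2]^(3).
Substitute x_2 = (x_2/x_1)·x_1 into the budget: x_1* = m/(p_1 + p_2·(x_2/x_1)).
Numerically x_2/x_1 = 0.008, so x_1* = 175/(4 + 8·0.008) = 43.061 and x_2* = 0.008·43.061 = 0.3445.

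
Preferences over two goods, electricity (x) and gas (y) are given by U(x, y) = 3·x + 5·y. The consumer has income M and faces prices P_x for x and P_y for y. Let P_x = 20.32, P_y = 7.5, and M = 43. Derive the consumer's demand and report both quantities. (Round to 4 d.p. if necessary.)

Linear utility — the consumer picks whichever good has higher MU/price: 3/20.32 = 0.1476 vs 5/7.5 = 0.6667.
y gives more utility per dollar, so spend all income on y: y* = M/P_y, x* = 0.
Numerically: x* = 0, y* = 5.7333.

x* = 0, y* = 5.7333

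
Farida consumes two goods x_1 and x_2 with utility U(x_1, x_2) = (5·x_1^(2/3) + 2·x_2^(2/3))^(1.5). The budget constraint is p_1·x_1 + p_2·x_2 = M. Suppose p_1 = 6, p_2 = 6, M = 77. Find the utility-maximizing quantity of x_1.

MRS = MU_x_1/MU_x_2 = (5/2)·(x_2/x_1)^(1/3). Set equal to p_1/p_2.
Solve for the ratio: x_2/x_1 = [(2/5)·p_1/p_2]^(3).
Substitute x_2 = (x_2/x_1)·x_1 into the budget: x_1* = M/(p_1 + p_2·(x_2/x_1)).
Numerically x_2/x_1 = 0.064, so x_1* = 77/(6 + 6·0.064) = 12.0614.

x_1* = 12.0614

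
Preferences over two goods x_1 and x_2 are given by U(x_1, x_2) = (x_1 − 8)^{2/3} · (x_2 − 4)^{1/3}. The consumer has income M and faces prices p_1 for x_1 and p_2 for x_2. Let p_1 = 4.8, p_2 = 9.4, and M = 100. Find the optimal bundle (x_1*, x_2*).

x_1* = 11.3333, x_2* = 4.8511

After buying the subsistence bundle (8, 4), a share 2/3 of the remaining income goes to x_1: x_1* = 8 + 2/3·(M − 8p_1 − 4p_2)/p_1.
Discretionary income = 100 − 8·4.8 − 4·9.4 = 24; x_1* = 8 + 2/3·24/4.8 = 11.3333; x_2* = 4 + 1/3·24/9.4 = 4.8511.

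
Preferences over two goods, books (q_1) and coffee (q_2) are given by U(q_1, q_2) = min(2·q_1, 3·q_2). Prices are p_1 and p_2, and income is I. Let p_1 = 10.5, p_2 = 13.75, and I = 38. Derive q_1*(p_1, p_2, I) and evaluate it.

With perfect complements, no substitution: consume in ratio q_1:q_2 = 3:2.
Budget: p_1·q_1 + p_2·(2/3)·q_1 = I, so (3·p_1 + 2·p_2)·q_1 = 3·I.
Demand: q_1*(p_1,p_2,I) = 3·I/(3·p_1 + 2·p_2), q_2* = 2·I/(3·p_1 + 2·p_2).
Here 3·10.5 + 2·13.75 = 59, giving q_1* = 1.9322.

q_1* = 1.9322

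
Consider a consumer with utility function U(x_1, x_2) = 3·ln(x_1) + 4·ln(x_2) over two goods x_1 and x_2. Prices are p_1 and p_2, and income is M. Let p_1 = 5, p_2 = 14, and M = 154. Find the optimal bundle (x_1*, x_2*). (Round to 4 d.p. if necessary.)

x_1* = 13.2, x_2* = 6.2857

The MRS is (3/4)·x_2/x_1. Set MRS = p_1/p_2.
So 3·p_2·x_2 = 4·p_1·x_1; combined with the budget, a share 3/7 of income goes to x_1.
Demand: x_1*(p_1,p_2,M) = 3/7·M/p_1 and x_2* = 4/7·M/p_2.
At p_1=5, p_2=14, M=154: x_1* = 3/7·154/5 = 13.2, x_2* = 6.2857.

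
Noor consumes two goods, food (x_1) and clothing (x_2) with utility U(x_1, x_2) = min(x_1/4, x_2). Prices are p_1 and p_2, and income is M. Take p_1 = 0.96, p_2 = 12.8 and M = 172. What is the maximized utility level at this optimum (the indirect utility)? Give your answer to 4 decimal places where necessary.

V = 10.3365

Leontief preferences: the optimum is at the kink where x_1/4 = x_2/1, i.e. x_2 = (1/4)·x_1.
Budget: p_1·x_1 + p_2·(1/4)·x_1 = M, so (4·p_1 + p_2)·x_1 = 4·M.
Demand: x_1*(p_1,p_2,M) = 4·M/(4·p_1 + p_2), x_2* = M/(4·p_1 + p_2).
Here 4·0.96 + 12.8 = 16.64, giving x_1* = 41.3462 and x_2* = 10.3365.
Utility at the optimum: U(41.3462, 10.3365) = 10.3365.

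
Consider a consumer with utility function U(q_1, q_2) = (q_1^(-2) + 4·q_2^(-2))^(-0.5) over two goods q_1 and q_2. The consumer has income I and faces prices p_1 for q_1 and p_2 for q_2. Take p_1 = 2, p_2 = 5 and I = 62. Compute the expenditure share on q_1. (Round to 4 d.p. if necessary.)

Substitute q_2 = (q_2/q_1)·q_1 into the budget: q_1* = I/(p_1 + p_2·(q_2/q_1)).
Numerically q_2/q_1 = 1.169607, so q_1* = 62/(2 + 5·1.169607) = 7.9001 and q_2* = 1.169607·7.9001 = 9.24.
Expenditure on q_1: 2·7.9001 = 15.8001; share = 0.2548.

share on q_1 = 0.2548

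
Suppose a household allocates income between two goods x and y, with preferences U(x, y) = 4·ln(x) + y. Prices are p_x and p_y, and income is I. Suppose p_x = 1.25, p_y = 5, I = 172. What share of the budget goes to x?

share on x = 0.1163

Set MRS = p_x/p_y: (4/x)/1 = p_x/p_y.
So x*(p_x,p_y) = 4·p_y/p_x, independent of income; and y* = (I − 4·p_y)/p_y.
At the given prices: x* = 4·5/1.25 = 16, and y* = 30.4.
Expenditure on x: 1.25·16 = 20; share = 0.1163.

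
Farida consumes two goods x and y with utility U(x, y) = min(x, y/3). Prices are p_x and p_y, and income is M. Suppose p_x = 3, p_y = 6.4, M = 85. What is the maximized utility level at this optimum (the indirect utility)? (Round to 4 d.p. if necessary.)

Leontief preferences: the optimum is at the kink where x/1 = y/3, i.e. y = 3·x.
Budget: p_x·x + p_y·3·x = M, so (p_x + 3·p_y)·x = M.
Demand: x*(p_x,p_y,M) = M/(p_x + 3·p_y), y* = 3·M/(p_x + 3·p_y).
Here 3 + 3·6.4 = 22.2, giving x* = 3.8288 and y* = 11.4865.
Utility at the optimum: U(3.8288, 11.4865) = 3.8288.

V = 3.8288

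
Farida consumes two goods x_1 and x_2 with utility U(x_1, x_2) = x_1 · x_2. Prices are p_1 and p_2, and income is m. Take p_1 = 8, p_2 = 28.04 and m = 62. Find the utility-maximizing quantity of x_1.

Tangency: MRS = x_2/x_1 = p_1/p_2.
So p_2·x_2 = p_1·x_1; combined with the budget, a share 0.5 of income goes to x_1.
Demand: x_1*(p_1,p_2,m) = 0.5·m/p_1 and x_2* = 0.5·m/p_2.
At p_1=8, p_2=28.04, m=62: x_1* = 0.5·62/8 = 3.875.

x_1* = 3.875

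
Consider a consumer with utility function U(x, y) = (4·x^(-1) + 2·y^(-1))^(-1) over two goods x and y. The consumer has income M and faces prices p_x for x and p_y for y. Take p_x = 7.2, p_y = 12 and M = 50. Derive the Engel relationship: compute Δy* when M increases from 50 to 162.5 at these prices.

Numerically y/x = 0.547723, so x* = 50/(7.2 + 12·0.547723) = 3.6304 and y* = 0.547723·3.6304 = 1.9884.
At M' = 162.5: y* = 6.4624. Change: 6.4624 − 1.9884 = 4.474.

Δy* = 4.474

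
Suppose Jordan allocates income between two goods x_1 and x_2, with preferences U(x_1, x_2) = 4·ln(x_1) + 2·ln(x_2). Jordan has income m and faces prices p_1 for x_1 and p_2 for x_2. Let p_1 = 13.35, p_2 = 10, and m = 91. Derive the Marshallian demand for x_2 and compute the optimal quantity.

Tangency: MRS = 2·x_2/x_1 = p_1/p_2.
Rearranging, p_2·x_2 = (1/2)·p_1·x_1. Substituting into the budget gives p_1·x_1·(1 + (1/2)) = m.
Demand: x_1*(p_1,p_2,m) = 2/3·m/p_1 and x_2* = 1/3·m/p_2.
At p_1=13.35, p_2=10, m=91: x_2* = 1/3·91/10 = 3.0333.

x_2* = 3.0333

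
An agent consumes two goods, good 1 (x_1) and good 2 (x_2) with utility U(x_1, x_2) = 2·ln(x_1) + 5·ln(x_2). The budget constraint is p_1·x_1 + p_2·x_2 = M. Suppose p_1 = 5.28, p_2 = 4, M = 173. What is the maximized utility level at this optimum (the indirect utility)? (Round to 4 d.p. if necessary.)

V = 21.6258

The MRS is (2/5)·x_2/x_1. Set MRS = p_1/p_2.
So 2·p_2·x_2 = 5·p_1·x_1; combined with the budget, a share 2/7 of income goes to x_1.
Demand: x_1*(p_1,p_2,M) = 2/7·M/p_1 and x_2* = 5/7·M/p_2.
At p_1=5.28, p_2=4, M=173: x_1* = 2/7·173/5.28 = 9.3615, x_2* = 30.8929.
Utility at the optimum: U(9.3615, 30.8929) = 21.6258.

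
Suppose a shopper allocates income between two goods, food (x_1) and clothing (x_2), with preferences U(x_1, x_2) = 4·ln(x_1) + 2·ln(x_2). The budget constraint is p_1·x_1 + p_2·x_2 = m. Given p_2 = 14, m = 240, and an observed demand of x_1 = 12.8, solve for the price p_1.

Tangency: MRS = 2·x_2/x_1 = p_1/p_2.
Rearranging, p_2·x_2 = (1/2)·p_1·x_1. Substituting into the budget gives p_1·x_1·(1 + (1/2)) = m.
Demand: x_1*(p_1,p_2,m) = 2/3·m/p_1 and x_2* = 1/3·m/p_2.
Set x_1* = 12.8 in the demand function and solve for p_1: p_1 = 12.5.

p_1 = 12.5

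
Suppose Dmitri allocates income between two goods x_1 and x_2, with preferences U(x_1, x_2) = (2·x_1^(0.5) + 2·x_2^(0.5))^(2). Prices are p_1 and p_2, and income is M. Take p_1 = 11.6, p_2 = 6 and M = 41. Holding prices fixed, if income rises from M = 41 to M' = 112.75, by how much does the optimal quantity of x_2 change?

MRS = MU_x_1/MU_x_2 = (x_2/x_1)^(0.5). Set equal to p_1/p_2.
Solve for the ratio: x_2/x_1 = [p_1/p_2]^(2).
With the ratio pinned down, the budget gives x_1* = M/(p_1 + p_2·(x_2/x_1)) and x_2* = (x_2/x_1)·x_1*.
Numerically x_2/x_1 = 3.737778, so x_1* = 41/(11.6 + 6·3.737778) = 1.2049 and x_2* = 3.737778·1.2049 = 4.5038.
At M' = 112.75: x_2* = 12.3854. Change: 12.3854 − 4.5038 = 7.8816.

Δx_2* = 7.8816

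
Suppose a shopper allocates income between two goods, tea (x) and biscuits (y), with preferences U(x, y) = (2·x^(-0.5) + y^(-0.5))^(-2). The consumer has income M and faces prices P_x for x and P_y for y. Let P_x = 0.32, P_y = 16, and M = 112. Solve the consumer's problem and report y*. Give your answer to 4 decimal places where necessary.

y* = 4.8921

MU_x ∝ 2·x^(-1.5), MU_y ∝ y^(-1.5), so MRS = 2·(y/x)^(1.5) = P_x/P_y.
Hence y/x = ((1/2)·P_x/P_y)^(1/(1.5)), i.e. raised to the 2/3 power.
Substitute y = (y/x)·x into the budget: x* = M/(P_x + P_y·(y/x)).
Numerically y/x = 0.046416, so x* = 112/(0.32 + 16·0.046416) = 105.3965 and y* = 0.046416·105.3965 = 4.8921.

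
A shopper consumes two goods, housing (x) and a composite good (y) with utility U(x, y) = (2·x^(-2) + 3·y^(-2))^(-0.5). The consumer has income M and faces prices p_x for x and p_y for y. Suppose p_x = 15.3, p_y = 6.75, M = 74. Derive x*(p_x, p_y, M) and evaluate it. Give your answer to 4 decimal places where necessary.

From the CES first-order condition, (2/3)·(y/x)^(3) = p_x/p_y.
Solve for the ratio: y/x = [(3/2)·p_x/p_y]^(1/3).
With the ratio pinned down, the budget gives x* = M/(p_x + p_y·(y/x)) and y* = (y/x)·x*.
Numerically y/x = 1.503695, so x* = 74/(15.3 + 6.75·1.503695) = 2.9077.

x* = 2.9077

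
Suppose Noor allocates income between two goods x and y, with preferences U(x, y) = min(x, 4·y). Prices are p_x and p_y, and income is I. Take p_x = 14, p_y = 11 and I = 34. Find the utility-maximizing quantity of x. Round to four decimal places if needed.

Leontief preferences: the optimum is at the kink where x/4 = y/1, i.e. y = (1/4)·x.
Budget: p_x·x + p_y·(1/4)·x = I, so (4·p_x + p_y)·x = 4·I.
Demand: x*(p_x,p_y,I) = 4·I/(4·p_x + p_y), y* = I/(4·p_x + p_y).
Here 4·14 + 11 = 67, giving x* = 2.0299.

x* = 2.0299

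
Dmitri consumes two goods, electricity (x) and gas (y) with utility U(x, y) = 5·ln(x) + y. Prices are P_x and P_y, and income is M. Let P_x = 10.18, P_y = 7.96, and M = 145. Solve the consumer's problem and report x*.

MU_x = 5/x, MU_y = 1. Tangency: 5/x = P_x/P_y.
So x*(P_x,P_y) = 5·P_y/P_x, independent of income; and y* = (M − 5·P_y)/P_y.
At the given prices: x* = 5·7.96/10.18 = 3.9096.

x* = 3.9096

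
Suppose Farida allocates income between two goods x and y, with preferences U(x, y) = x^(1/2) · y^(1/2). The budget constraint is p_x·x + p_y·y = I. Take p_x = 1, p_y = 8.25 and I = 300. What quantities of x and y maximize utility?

MU_x/MU_y = (0.5·y)/(0.5·x); tangency sets this equal to p_x/p_y.
Rearranging, p_y·y = p_x·x. Substituting into the budget gives p_x·x·(1 + 1) = I.
Demand: x*(p_x,p_y,I) = 0.5·I/p_x and y* = 0.5·I/p_y.
At p_x=1, p_y=8.25, I=300: x* = 0.5·300/1 = 150, y* = 18.1818.

x* = 150, y* = 18.1818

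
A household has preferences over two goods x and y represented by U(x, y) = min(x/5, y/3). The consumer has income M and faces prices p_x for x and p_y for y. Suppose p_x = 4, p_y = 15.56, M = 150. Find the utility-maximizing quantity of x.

x* = 11.2478

With perfect complements, no substitution: consume in ratio x:y = 5:3.
Budget: p_x·x + p_y·(3/5)·x = M, so (5·p_x + 3·p_y)·x = 5·M.
Demand: x*(p_x,p_y,M) = 5·M/(5·p_x + 3·p_y), y* = 3·M/(5·p_x + 3·p_y).
Here 5·4 + 3·15.56 = 66.68, giving x* = 11.2478.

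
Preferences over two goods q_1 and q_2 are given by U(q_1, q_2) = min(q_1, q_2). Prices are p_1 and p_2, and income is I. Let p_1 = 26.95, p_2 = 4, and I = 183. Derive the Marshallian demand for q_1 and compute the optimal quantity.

Leontief preferences: the optimum is at the kink where q_1/1 = q_2/1, i.e. q_2 = q_1.
Budget: p_1·q_1 + p_2·q_1 = I, so (p_1 + p_2)·q_1 = I.
Demand: q_1*(p_1,p_2,I) = I/(p_1 + p_2), q_2* = I/(p_1 + p_2).
Here 26.95 + 4 = 30.95, giving q_1* = 5.9128.

q_1* = 5.9128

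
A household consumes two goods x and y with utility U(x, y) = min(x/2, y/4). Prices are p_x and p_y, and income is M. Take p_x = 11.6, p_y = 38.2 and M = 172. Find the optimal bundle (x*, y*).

x* = 1.9545, y* = 3.9091

Leontief preferences: the optimum is at the kink where x/2 = y/4, i.e. y = 2·x.
Budget: p_x·x + p_y·2·x = M, so (2·p_x + 4·p_y)·x = 2·M.
Demand: x*(p_x,p_y,M) = 2·M/(2·p_x + 4·p_y), y* = 4·M/(2·p_x + 4·p_y).
Here 2·11.6 + 4·38.2 = 176, giving x* = 1.9545 and y* = 3.9091.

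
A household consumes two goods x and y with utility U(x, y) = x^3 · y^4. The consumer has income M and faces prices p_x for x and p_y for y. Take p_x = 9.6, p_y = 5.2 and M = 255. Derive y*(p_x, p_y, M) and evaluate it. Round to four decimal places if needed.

y* = 28.022

The MRS is (3/4)·y/x. Set MRS = p_x/p_y.
Rearranging, p_y·y = (4/3)·p_x·x. Substituting into the budget gives p_x·x·(1 + (4/3)) = M.
Demand: x*(p_x,p_y,M) = 3/7·M/p_x and y* = 4/7·M/p_y.
At p_x=9.6, p_y=5.2, M=255: y* = 4/7·255/5.2 = 28.022.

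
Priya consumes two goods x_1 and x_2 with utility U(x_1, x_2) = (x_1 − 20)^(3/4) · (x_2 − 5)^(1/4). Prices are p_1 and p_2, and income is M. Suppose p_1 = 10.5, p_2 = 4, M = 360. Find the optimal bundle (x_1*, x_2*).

MRS = 3·(x_2−5)/(x_1−20). Tangency with p_1/p_2 gives x_2−5 = (1/3)·(p_1/p_2)·(x_1−20).
Substituting into the budget: x_1* = 20 + 0.75·(M − 20·p_1 − 5·p_2)/p_1, and x_2* = 5 + 0.25·(…)/p_2.
Discretionary income = 360 − 20·10.5 − 5·4 = 130; x_1* = 20 + 0.75·130/10.5 = 29.2857; x_2* = 5 + 0.25·130/4 = 13.125.

x_1* = 29.2857, x_2* = 13.125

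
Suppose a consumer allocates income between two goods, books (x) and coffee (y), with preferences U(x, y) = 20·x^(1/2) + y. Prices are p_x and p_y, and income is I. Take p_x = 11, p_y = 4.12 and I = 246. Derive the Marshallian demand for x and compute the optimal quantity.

Thus x* = (10·p_y/p_x)² — independent of I — with the rest of income spent on y.
Plugging in: x* = (10·4.12/11)² = 14.0284.

x* = 14.0284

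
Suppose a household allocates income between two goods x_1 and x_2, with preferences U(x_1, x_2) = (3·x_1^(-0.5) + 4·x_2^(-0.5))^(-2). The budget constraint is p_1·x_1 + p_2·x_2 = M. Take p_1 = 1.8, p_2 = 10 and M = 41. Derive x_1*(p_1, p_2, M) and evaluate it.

MRS = MU_x_1/MU_x_2 = (3/4)·(x_2/x_1)^(1.5). Set equal to p_1/p_2.
Solve for the ratio: x_2/x_1 = [(4/3)·p_1/p_2]^(2/3).
With the ratio pinned down, the budget gives x_1* = M/(p_1 + p_2·(x_2/x_1)) and x_2* = (x_2/x_1)·x_1*.
Numerically x_2/x_1 = 0.386196, so x_1* = 41/(1.8 + 10·0.386196) = 7.2413.

x_1* = 7.2413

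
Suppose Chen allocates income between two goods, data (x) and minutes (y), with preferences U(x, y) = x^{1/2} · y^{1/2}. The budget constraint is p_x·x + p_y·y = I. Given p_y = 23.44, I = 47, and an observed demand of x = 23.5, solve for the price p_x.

p_x = 1

Tangency: MRS = y/x = p_x/p_y.
Rearranging, p_y·y = p_x·x. Substituting into the budget gives p_x·x·(1 + 1) = I.
Demand: x*(p_x,p_y,I) = 0.5·I/p_x and y* = 0.5·I/p_y.
Set x* = 23.5 in the demand function and solve for p_x: p_x = 1.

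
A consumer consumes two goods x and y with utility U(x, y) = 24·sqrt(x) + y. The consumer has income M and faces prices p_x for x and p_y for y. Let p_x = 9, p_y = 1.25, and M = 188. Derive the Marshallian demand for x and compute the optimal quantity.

Thus x* = (12·p_y/p_x)² — independent of M — with the rest of income spent on y.
Plugging in: x* = (12·1.25/9)² = 2.7778.

x* = 2.7778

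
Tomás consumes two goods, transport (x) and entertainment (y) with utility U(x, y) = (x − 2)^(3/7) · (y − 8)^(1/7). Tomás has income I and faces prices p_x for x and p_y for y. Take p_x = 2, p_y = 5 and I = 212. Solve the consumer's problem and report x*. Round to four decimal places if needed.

MRS = 3·(y−8)/(x−2). Tangency with p_x/p_y gives y−8 = (1/3)·(p_x/p_y)·(x−2).
Substituting into the budget: x* = 2 + 0.75·(I − 2·p_x − 8·p_y)/p_x, and y* = 8 + 0.25·(…)/p_y.
Discretionary income = 212 − 2·2 − 8·5 = 168; x* = 2 + 0.75·168/2 = 65.

x* = 65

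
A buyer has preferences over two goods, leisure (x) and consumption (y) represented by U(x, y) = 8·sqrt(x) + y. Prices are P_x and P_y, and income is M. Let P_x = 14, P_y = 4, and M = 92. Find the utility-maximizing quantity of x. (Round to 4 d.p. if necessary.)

x* = 1.3061

MU_x = 4/√x, MU_y = 1. Tangency: 4/√x = P_x/P_y.
Solve: √x = 4·P_y/P_x, so x*(P_x,P_y) = (4·P_y/P_x)², and y* = (M − P_x·x*)/P_y.
Plugging in: x* = (4·4/14)² = 1.3061.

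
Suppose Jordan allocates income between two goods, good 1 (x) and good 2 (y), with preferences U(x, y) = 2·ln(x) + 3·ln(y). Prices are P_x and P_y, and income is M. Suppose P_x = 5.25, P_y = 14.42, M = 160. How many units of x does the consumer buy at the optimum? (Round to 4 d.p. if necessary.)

Demand: x*(P_x,P_y,M) = 0.4·M/P_x and y* = 0.6·M/P_y.
At P_x=5.25, P_y=14.42, M=160: x* = 0.4·160/5.25 = 12.1905.

x* = 12.1905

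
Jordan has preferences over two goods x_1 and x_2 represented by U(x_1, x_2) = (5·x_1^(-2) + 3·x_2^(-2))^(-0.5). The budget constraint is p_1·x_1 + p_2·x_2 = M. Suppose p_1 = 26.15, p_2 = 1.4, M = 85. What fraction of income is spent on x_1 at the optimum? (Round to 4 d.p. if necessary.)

From the CES first-order condition, (5/3)·(x_2/x_1)^(3) = p_1/p_2.
Solve for the ratio: x_2/x_1 = [(3/5)·p_1/p_2]^(1/3).
With the ratio pinned down, the budget gives x_1* = M/(p_1 + p_2·(x_2/x_1)) and x_2* = (x_2/x_1)·x_1*.
Numerically x_2/x_1 = 2.237853, so x_1* = 85/(26.15 + 1.4·2.237853) = 2.9027 and x_2* = 2.237853·2.9027 = 6.4958.
Expenditure on x_1: 26.15·2.9027 = 75.9058; share = 0.893.

share on x_1 = 0.893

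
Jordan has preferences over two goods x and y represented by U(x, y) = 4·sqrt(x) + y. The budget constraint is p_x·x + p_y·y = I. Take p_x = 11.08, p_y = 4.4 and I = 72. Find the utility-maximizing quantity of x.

x* = 0.6308

Set MRS = p_x/p_y: 2·x^(−1/2) = p_x/p_y.
Solve: √x = 2·p_y/p_x, so x*(p_x,p_y) = (2·p_y/p_x)², and y* = (I − p_x·x*)/p_y.
Plugging in: x* = (2·4.4/11.08)² = 0.6308.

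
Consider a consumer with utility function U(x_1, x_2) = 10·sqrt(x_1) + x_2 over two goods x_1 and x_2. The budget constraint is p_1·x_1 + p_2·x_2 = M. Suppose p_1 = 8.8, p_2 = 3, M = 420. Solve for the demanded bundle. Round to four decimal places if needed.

Solve: √x_1 = 5·p_2/p_1, so x_1*(p_1,p_2) = (5·p_2/p_1)², and x_2* = (M − p_1·x_1*)/p_2.
Plugging in: x_1* = (5·3/8.8)² = 2.9055, x_2* = 131.4773.

x_1* = 2.9055, x_2* = 131.4773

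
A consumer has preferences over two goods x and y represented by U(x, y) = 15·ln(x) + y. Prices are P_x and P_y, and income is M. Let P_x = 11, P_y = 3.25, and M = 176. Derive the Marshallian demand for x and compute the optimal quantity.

x* = 4.4318

MU_x = 15/x, MU_y = 1. Tangency: 15/x = P_x/P_y.
So x*(P_x,P_y) = 15·P_y/P_x, independent of income; and y* = (M − 15·P_y)/P_y.
At the given prices: x* = 15·3.25/11 = 4.4318.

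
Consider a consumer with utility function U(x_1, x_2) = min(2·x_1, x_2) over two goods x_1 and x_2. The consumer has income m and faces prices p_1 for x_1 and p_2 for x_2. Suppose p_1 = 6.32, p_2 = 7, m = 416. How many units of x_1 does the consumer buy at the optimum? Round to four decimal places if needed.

x_1* = 20.4724

Leontief preferences: the optimum is at the kink where x_1/1 = x_2/2, i.e. x_2 = 2·x_1.
Budget: p_1·x_1 + p_2·2·x_1 = m, so (p_1 + 2·p_2)·x_1 = m.
Demand: x_1*(p_1,p_2,m) = m/(p_1 + 2·p_2), x_2* = 2·m/(p_1 + 2·p_2).
Here 6.32 + 2·7 = 20.32, giving x_1* = 20.4724.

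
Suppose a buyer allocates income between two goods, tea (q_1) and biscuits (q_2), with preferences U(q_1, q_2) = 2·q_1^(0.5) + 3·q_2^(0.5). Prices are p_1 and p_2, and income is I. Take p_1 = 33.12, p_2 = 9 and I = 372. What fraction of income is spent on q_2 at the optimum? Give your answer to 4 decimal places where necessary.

share on q_2 = 0.8922

Substitute q_2 = (q_2/q_1)·q_1 into the budget: q_1* = I/(p_1 + p_2·(q_2/q_1)).
Numerically q_2/q_1 = 30.4704, so q_1* = 372/(33.12 + 9·30.4704) = 1.2103 and q_2* = 30.4704·1.2103 = 36.8793.
Expenditure on q_2: 9·36.8793 = 331.9138; share = 0.8922.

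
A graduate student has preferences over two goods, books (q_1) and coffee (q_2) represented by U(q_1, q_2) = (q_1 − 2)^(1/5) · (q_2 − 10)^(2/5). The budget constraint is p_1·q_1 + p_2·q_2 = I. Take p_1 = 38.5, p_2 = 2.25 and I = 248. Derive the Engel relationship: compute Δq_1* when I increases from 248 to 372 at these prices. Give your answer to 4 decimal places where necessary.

This is Cobb-Douglas in (q_1−2, q_2−10): tangency gives 0.2·p_2·(q_2−10) = 0.4·p_1·(q_1−2).
Substituting into the budget: q_1* = 2 + 1/3·(I − 2·p_1 − 10·p_2)/p_1, and q_2* = 10 + 2/3·(…)/p_2.
Discretionary income = 248 − 2·38.5 − 10·2.25 = 148.5; q_1* = 2 + 1/3·148.5/38.5 = 3.2857.
At I' = 372: q_1* = 4.3593. Change: 4.3593 − 3.2857 = 1.0736.

Δq_1* = 1.0736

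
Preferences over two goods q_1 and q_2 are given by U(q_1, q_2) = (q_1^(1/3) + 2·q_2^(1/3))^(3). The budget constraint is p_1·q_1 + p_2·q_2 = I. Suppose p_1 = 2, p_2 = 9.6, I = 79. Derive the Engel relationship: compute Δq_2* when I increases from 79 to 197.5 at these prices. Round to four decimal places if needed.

Δq_2* = 6.9558

Substitute q_2 = (q_2/q_1)·q_1 into the budget: q_1* = I/(p_1 + p_2·(q_2/q_1)).
Numerically q_2/q_1 = 0.268957, so q_1* = 79/(2 + 9.6·0.268957) = 17.2414 and q_2* = 0.268957·17.2414 = 4.6372.
At I' = 197.5: q_2* = 11.593. Change: 11.593 − 4.6372 = 6.9558.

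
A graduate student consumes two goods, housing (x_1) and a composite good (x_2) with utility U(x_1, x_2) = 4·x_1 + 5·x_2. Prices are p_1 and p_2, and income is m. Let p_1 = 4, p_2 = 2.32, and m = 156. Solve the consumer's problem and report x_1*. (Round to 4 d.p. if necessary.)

x_1* = 0

Linear utility — the consumer picks whichever good has higher MU/price: 4/4 = 1 vs 5/2.32 = 2.1552.
x_2 gives more utility per dollar, so spend all income on x_2: x_2* = m/p_2, x_1* = 0.
Numerically: x_1* = 0, x_2* = 67.2414.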